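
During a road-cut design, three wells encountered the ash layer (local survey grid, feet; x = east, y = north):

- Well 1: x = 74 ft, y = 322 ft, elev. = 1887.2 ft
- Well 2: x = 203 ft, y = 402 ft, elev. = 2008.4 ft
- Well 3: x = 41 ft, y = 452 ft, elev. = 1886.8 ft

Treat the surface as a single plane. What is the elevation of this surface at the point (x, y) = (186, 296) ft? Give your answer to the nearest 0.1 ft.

Two edge vectors: Well 1→Well 2 = (129, 80, 121.2), Well 1→Well 3 = (-33, 130, -0.4).
Normal n = (Well 1→Well 2) × (Well 1→Well 3) = (-15788, -3948, 19410).
So ∂z/∂x = −n_x/n_z = 0.81340 and ∂z/∂y = −n_y/n_z = 0.20340.
Intercept c from Well 1: 1887.2 − 60.19 − 65.49 = 1761.51.
At (186, 296): z = 151.3 + 60.2 + 1761.51 = 1973.0 ft.

1973.0 ft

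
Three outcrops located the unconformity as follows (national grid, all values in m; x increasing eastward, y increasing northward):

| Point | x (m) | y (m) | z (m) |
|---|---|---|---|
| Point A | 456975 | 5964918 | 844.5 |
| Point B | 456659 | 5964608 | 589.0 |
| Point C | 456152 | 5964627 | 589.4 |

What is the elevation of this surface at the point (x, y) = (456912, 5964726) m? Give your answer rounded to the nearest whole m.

Two edge vectors: Point A→Point B = (-316, -310, -255.5), Point A→Point C = (-823, -291, -255.1).
Normal n = (Point A→Point B) × (Point A→Point C) = (4730.5, 129664.9, -163174).
So ∂z/∂x = −n_x/n_z = 0.02899053 and ∂z/∂y = −n_y/n_z = 0.79464192.
Intercept c from Point A: 844.5 − 13247.95 − 4739973.87 = −4752377.31.
At (456912, 5964726): z = 13246.1 + 4739821.3 − 4752377.31 = 690.1 m.

690 m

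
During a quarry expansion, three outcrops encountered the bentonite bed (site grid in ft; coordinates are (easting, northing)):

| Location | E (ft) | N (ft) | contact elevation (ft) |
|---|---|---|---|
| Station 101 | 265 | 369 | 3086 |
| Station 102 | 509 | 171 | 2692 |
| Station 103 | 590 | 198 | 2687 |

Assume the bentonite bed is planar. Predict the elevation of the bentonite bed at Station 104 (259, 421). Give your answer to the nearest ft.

Two edge vectors: Station 101→Station 102 = (244, -198, -394), Station 101→Station 103 = (325, -171, -399).
Normal n = (Station 101→Station 102) × (Station 101→Station 103) = (11628, -30694, 22626).
So ∂z/∂E = −n_x/n_z = −0.51392 and ∂z/∂N = −n_y/n_z = 1.35658.
Intercept c from Station 101: 3086 + 136.19 − 500.58 = 2721.61.
At (259, 421): z = −133.1 + 571.1 + 2721.61 = 3159.6 ft.

3160 ft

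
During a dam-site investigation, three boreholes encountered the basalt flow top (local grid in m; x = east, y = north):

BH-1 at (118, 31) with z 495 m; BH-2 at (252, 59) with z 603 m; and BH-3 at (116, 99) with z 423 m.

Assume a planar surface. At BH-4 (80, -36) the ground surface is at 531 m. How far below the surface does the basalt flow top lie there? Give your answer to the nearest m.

6 m

Let the plane be z = a·x + b·y + c.
BH-2−BH-1: 134a + 28b = 108;  BH-3−BH-1: −2a + 68b = −72.
Solving gives a = 1.02094, b = −1.02880.
Then c = 495 − a·118 − b·31 = 406.42.
At (80, -36): z_contact = 81.7 + 37.0 + 406.42 = 525.1 m.
Depth below ground = 531 − 525.1 = 6 m.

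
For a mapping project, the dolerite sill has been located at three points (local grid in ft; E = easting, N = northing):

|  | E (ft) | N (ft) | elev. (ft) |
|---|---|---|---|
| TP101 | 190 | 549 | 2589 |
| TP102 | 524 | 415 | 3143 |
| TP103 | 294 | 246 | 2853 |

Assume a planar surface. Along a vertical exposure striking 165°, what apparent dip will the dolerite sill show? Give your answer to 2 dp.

Two edge vectors: TP101→TP102 = (334, -134, 554), TP101→TP103 = (104, -303, 264).
Normal n = (TP101→TP102) × (TP101→TP103) = (132486, -30560, -87266).
So ∂z/∂E = −n_x/n_z = 1.51819 and ∂z/∂N = −n_y/n_z = −0.35019.
Unit vector along 165° is (sin 165°, cos 165°) = (0.2588, -0.9659).
Slope in that direction = a·(0.2588) + b·(-0.9659) = 0.73120.
Apparent dip = arctan|0.73120| = 36.17° (true dip is 57.3°, so apparent ≤ true as expected).

36.17°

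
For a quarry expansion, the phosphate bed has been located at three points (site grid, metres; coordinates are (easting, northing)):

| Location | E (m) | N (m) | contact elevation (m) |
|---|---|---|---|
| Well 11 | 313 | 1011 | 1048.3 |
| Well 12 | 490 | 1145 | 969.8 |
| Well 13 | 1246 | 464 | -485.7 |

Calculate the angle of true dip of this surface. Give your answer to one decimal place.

Let the plane be z = a·E + b·N + c.
Well 12−Well 11: 177a + 134b = −78.5;  Well 13−Well 11: 933a − 547b = −1534.
Solving gives a = −1.12015, b = 0.89378.
Gradient magnitude |∇z| = √(a² + b²) = √(1.25474 + 0.79885) = 1.43303.
True dip = arctan(1.43303) = 55.1°, dipping toward SE (azimuth ≈ 129°).

55.1°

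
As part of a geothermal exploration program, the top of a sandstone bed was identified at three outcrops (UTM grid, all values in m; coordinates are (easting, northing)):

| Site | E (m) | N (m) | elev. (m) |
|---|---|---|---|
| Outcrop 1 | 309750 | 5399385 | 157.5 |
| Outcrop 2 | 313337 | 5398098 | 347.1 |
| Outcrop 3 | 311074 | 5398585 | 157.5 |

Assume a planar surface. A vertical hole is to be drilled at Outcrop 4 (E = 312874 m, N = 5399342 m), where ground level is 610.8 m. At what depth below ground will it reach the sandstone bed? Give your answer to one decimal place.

Let the plane be z = a·E + b·N + c.
Outcrop 2−Outcrop 1: 3587a − 1287b = 189.6;  Outcrop 3−Outcrop 1: 1324a − 800b = 0.
Solving gives a = 0.130129065, b = 0.215363603.
Then c = 157.5 − a·309750 − b·5399385 = −1202980.99.
At (312874, 5399342): z_contact = 40714.00 + 1162821.75 − 1202980.99 = 554.76 m.
Depth below ground = 610.8 − 554.76 = 56.0 m.

56.0 m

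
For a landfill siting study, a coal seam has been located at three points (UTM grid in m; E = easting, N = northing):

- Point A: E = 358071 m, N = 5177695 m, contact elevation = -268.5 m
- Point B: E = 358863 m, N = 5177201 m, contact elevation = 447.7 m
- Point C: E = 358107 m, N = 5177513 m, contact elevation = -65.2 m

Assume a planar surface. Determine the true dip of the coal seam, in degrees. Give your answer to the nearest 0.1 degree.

47.6°

Let the plane be z = a·E + b·N + c.
Point B−Point A: 792a − 494b = 716.2;  Point C−Point A: 36a − 182b = 203.3.
Solving gives a = 0.23677, b = −1.07020.
Gradient magnitude |∇z| = √(a² + b²) = √(0.05606 + 1.14533) = 1.09608.
True dip = arctan(1.09608) = 47.6°, dipping toward NNW (azimuth ≈ 348°).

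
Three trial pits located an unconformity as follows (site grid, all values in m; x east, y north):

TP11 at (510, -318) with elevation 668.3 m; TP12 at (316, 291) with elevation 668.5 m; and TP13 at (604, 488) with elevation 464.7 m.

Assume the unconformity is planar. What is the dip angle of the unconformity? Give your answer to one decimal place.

Let the plane be z = a·x + b·y + c.
TP12−TP11: −194a + 609b = 0.2;  TP13−TP11: 94a + 806b = −203.6.
Solving gives a = −0.58122, b = −0.18482.
Gradient magnitude |∇z| = √(a² + b²) = √(0.33781 + 0.03416) = 0.60989.
True dip = arctan(0.60989) = 31.4°, dipping toward ENE (azimuth ≈ 072°).

31.4°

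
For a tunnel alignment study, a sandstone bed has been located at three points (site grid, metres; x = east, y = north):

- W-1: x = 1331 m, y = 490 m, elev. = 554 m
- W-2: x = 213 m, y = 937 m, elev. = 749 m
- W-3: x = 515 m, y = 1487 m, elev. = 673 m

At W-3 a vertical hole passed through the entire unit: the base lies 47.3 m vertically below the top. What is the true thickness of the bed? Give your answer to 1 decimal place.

46.5 m

Two edge vectors: W-1→W-2 = (-1118, 447, 195), W-1→W-3 = (-816, 997, 119).
Normal n = (W-1→W-2) × (W-1→W-3) = (-141222, -26078, -749894).
So ∂z/∂x = −n_x/n_z = −0.18832 and ∂z/∂y = −n_y/n_z = −0.03478.
|∇z| = √(a²+b²) = 0.19151, so dip δ = arctan(0.19151) = 10.84°.
True thickness = vertical thickness × cos δ = 47.3 × cos 10.84° = 46.5 m.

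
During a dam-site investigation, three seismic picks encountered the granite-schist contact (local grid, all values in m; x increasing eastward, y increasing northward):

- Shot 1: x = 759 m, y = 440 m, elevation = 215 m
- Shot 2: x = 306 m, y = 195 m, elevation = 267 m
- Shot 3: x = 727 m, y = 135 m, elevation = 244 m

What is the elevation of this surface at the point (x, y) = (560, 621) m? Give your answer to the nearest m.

212 m

Two edge vectors: Shot 1→Shot 2 = (-453, -245, 52), Shot 1→Shot 3 = (-32, -305, 29).
Normal n = (Shot 1→Shot 2) × (Shot 1→Shot 3) = (8755, 11473, 130325).
So ∂z/∂x = −n_x/n_z = −0.06718 and ∂z/∂y = −n_y/n_z = −0.08803.
Intercept c from Shot 1: 215 + 50.99 + 38.73 = 304.72.
At (560, 621): z = −37.6 − 54.7 + 304.72 = 212.4 m.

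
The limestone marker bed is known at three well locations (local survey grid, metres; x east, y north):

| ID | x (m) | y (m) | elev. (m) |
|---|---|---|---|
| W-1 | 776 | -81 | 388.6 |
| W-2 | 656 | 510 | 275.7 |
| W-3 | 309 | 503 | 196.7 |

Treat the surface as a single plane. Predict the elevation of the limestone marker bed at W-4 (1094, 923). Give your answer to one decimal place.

317.1 m

Two edge vectors: W-1→W-2 = (-120, 591, -112.9), W-1→W-3 = (-467, 584, -191.9).
Normal n = (W-1→W-2) × (W-1→W-3) = (-47479.3, 29696.3, 205917).
So ∂z/∂x = −n_x/n_z = 0.230575 and ∂z/∂y = −n_y/n_z = −0.144215.
Intercept c from W-1: 388.6 − 178.93 − 11.68 = 197.99.
At (1094, 923): z = 252.2 − 133.1 + 197.99 = 317.1 m.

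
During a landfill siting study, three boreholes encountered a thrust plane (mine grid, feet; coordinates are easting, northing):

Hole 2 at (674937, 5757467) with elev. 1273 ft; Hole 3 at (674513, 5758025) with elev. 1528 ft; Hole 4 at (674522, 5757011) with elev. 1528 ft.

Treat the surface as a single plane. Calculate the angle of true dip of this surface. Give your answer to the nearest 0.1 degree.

31.3°

Let the plane be z = a·easting + b·northing + c.
Hole 3−Hole 2: −424a + 558b = 255;  Hole 4−Hole 2: −415a − 456b = 255.
Solving gives a = −0.60852, b = −0.00540.
Gradient magnitude |∇z| = √(a² + b²) = √(0.37030 + 0.00003) = 0.60855.
True dip = arctan(0.60855) = 31.3°, dipping toward E (azimuth ≈ 089°).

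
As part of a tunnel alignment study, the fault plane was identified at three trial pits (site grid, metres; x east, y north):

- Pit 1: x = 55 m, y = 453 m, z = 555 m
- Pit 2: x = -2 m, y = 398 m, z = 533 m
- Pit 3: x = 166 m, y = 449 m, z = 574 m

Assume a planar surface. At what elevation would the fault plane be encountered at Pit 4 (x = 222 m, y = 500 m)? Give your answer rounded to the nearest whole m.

Let the plane be z = a·x + b·y + c.
Pit 2−Pit 1: −57a − 55b = −22;  Pit 3−Pit 1: 111a − 4b = 19.
Solving gives a = 0.17890, b = 0.21459.
Then c = 555 − a·55 − b·453 = 447.95.
At (222, 500): z = 39.7 + 107.3 + 447.95 = 595.0 m.

595 m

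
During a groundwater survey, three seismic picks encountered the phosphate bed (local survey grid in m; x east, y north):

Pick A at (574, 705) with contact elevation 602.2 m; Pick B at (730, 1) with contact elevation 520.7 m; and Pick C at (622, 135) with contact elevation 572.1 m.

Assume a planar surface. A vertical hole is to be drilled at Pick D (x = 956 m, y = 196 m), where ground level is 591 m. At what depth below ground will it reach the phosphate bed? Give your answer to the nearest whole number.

171 m

Let the plane be z = a·x + b·y + c.
Pick B−Pick A: 156a − 704b = −81.5;  Pick C−Pick A: 48a − 570b = −30.1.
Solving gives a = −0.45829, b = 0.01421.
Then c = 602.2 − a·574 − b·705 = 855.24.
At (956, 196): z_contact = −438.1 + 2.8 + 855.24 = 419.9 m.
Depth below ground = 591 − 419.9 = 171 m.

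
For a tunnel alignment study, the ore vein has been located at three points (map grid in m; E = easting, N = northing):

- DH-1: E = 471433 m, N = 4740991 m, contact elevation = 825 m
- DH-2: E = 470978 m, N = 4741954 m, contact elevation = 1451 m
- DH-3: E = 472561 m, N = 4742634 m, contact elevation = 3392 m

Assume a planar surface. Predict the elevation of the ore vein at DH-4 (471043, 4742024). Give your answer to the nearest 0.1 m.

1573.7 m

Let the plane be z = a·E + b·N + c.
DH-2−DH-1: −455a + 963b = 626;  DH-3−DH-1: 1128a + 1643b = 2567.
Solving gives a = 0.787152455, b = 1.021967152.
Then c = 825 − a·471433 − b·4740991 = −5215401.71.
At (471043, 4742024): z = 370782.7 + 4846192.8 − 5215401.71 = 1573.7 m.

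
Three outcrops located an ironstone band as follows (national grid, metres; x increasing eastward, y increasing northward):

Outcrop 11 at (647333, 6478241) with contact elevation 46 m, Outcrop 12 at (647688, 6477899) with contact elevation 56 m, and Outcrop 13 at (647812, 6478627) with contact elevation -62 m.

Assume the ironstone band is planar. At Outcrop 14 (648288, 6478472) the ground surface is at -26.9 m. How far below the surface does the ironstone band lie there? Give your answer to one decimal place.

65.2 m

Two edge vectors: Outcrop 11→Outcrop 12 = (355, -342, 10), Outcrop 11→Outcrop 13 = (479, 386, -108).
Normal n = (Outcrop 11→Outcrop 12) × (Outcrop 11→Outcrop 13) = (33076, 43130, 300848).
So ∂z/∂x = −n_x/n_z = −0.109942562 and ∂z/∂y = −n_y/n_z = −0.143361432.
Intercept c from Outcrop 11: 46 + 71169.45 + 928729.90 = 999945.35.
At (648288, 6478472): z_contact = −71274.44 − 928763.02 + 999945.35 = -92.11 m.
Depth below ground = -26.9 − (-92.11) = 65.2 m.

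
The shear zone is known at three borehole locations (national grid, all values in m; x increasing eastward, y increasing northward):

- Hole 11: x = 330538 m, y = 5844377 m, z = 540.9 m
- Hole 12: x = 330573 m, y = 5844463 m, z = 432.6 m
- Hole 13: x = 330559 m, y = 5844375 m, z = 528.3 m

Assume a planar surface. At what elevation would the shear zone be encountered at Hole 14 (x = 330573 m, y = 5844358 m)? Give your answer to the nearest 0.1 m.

535.2 m

Let the plane be z = a·x + b·y + c.
Hole 12−Hole 11: 35a + 86b = −108.3;  Hole 13−Hole 11: 21a − 2b = −12.6.
Solving gives a = −0.693070362, b = −0.977238806.
Then c = 540.9 − a·330538 − b·5844377 = 5940978.99.
At (330573, 5844358): z = −229110.3 − 5711333.4 + 5940978.99 = 535.2 m.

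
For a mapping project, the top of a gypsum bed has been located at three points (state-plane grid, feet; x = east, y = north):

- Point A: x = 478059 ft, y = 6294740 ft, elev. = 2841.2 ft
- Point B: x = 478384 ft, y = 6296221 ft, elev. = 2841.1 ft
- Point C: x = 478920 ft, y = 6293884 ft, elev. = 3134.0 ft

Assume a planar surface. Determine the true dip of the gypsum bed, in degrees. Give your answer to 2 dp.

Let the plane be z = a·x + b·y + c.
Point B−Point A: 325a + 1481b = −0.1;  Point C−Point A: 861a − 856b = 292.8.
Solving gives a = 0.27911, b = −0.06132.
Gradient magnitude |∇z| = √(a² + b²) = √(0.07790 + 0.00376) = 0.28576.
True dip = arctan(0.28576) = 15.95°, dipping toward WNW (azimuth ≈ 282°).

15.95°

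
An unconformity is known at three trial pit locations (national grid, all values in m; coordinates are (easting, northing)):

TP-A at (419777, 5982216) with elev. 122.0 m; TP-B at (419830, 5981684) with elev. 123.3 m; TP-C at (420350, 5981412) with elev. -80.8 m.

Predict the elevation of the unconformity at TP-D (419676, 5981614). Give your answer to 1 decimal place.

Let the plane be z = a·E + b·N + c.
TP-B−TP-A: 53a − 532b = 1.3;  TP-C−TP-A: 573a − 804b = −202.8.
Solving gives a = −0.415426506, b = −0.043830084.
Then c = 122 − a·419777 − b·5982216 = 436709.52.
At (419676, 5981614): z = −174344.5 − 262174.6 + 436709.52 = 190.3 m.

190.3 m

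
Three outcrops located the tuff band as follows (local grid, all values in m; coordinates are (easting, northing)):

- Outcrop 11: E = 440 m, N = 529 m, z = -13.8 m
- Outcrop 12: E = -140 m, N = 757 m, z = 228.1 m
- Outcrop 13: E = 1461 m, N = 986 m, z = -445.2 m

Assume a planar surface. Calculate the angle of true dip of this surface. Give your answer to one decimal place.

22.8°

Let the plane be z = a·E + b·N + c.
Outcrop 12−Outcrop 11: −580a + 228b = 241.9;  Outcrop 13−Outcrop 11: 1021a + 457b = −431.4.
Solving gives a = −0.41962, b = −0.00649.
Gradient magnitude |∇z| = √(a² + b²) = √(0.17608 + 0.00004) = 0.41967.
True dip = arctan(0.41967) = 22.8°, dipping toward E (azimuth ≈ 089°).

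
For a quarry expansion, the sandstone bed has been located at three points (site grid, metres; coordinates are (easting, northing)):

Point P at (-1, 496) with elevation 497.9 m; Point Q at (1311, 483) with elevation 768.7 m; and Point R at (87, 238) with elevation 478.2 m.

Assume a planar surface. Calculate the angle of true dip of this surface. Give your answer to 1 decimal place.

Two edge vectors: Point P→Point Q = (1312, -13, 270.8), Point P→Point R = (88, -258, -19.7).
Normal n = (Point P→Point Q) × (Point P→Point R) = (70122.5, 49676.8, -337352).
So ∂z/∂E = −n_x/n_z = 0.20786 and ∂z/∂N = −n_y/n_z = 0.14726.
Gradient magnitude |∇z| = √(a² + b²) = √(0.04321 + 0.02168) = 0.25474.
True dip = arctan(0.25474) = 14.3°, dipping toward SW (azimuth ≈ 235°).

14.3°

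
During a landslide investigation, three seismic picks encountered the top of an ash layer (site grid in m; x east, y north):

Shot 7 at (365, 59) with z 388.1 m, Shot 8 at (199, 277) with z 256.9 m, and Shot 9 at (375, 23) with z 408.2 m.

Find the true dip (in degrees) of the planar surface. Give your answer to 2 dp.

28.41°

Let the plane be z = a·x + b·y + c.
Shot 8−Shot 7: −166a + 218b = −131.2;  Shot 9−Shot 7: 10a − 36b = 20.1.
Solving gives a = 0.08994, b = −0.53335.
Gradient magnitude |∇z| = √(a² + b²) = √(0.00809 + 0.28446) = 0.54088.
True dip = arctan(0.54088) = 28.41°, dipping toward N (azimuth ≈ 350°).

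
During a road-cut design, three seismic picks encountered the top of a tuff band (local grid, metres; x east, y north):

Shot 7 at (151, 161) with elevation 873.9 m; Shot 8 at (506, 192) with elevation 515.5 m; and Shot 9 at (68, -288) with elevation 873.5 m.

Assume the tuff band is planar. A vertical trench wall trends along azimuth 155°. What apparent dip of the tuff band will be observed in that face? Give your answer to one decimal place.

Let the plane be z = a·x + b·y + c.
Shot 8−Shot 7: 355a + 31b = −358.4;  Shot 9−Shot 7: −83a − 449b = −0.4.
Solving gives a = −1.02622, b = 0.19059.
Unit vector along 155° is (sin 155°, cos 155°) = (0.4226, -0.9063).
Slope in that direction = a·(0.4226) + b·(-0.9063) = −0.60644.
Apparent dip = arctan|0.60644| = 31.2° (true dip is 46.2°, so apparent ≤ true as expected).

31.2°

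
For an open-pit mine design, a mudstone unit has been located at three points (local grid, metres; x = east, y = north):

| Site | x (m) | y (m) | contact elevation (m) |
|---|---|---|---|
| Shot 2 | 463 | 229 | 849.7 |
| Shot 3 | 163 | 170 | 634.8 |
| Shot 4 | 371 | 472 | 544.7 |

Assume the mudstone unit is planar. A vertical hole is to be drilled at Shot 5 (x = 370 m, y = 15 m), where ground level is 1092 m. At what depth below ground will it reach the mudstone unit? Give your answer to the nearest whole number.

130 m

Let the plane be z = a·x + b·y + c.
Shot 3−Shot 2: −300a − 59b = −214.9;  Shot 4−Shot 2: −92a + 243b = −305.
Solving gives a = 0.89643, b = −0.91575.
Then c = 849.7 − a·463 − b·229 = 644.36.
At (370, 15): z_contact = 331.7 − 13.7 + 644.36 = 962.3 m.
Depth below ground = 1092 − 962.3 = 130 m.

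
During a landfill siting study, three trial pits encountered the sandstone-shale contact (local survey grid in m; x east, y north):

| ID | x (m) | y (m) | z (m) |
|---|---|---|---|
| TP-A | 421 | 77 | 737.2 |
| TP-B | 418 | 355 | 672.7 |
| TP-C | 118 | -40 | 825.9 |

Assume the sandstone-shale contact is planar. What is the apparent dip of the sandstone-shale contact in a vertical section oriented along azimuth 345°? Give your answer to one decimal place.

Two edge vectors: TP-A→TP-B = (-3, 278, -64.5), TP-A→TP-C = (-303, -117, 88.7).
Normal n = (TP-A→TP-B) × (TP-A→TP-C) = (17112.1, 19809.6, 84585).
So ∂z/∂x = −n_x/n_z = −0.20231 and ∂z/∂y = −n_y/n_z = −0.23420.
Unit vector along 345° is (sin 345°, cos 345°) = (-0.2588, 0.9659).
Slope in that direction = a·(-0.2588) + b·(0.9659) = −0.17386.
Apparent dip = arctan|0.17386| = 9.9° (true dip is 17.2°, so apparent ≤ true as expected).

9.9°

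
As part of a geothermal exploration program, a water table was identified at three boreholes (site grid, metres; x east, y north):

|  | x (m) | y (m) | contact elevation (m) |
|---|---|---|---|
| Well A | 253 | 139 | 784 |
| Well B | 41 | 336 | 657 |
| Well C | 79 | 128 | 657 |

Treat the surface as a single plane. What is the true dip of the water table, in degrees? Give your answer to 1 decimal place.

36.3°

Let the plane be z = a·x + b·y + c.
Well B−Well A: −212a + 197b = −127;  Well C−Well A: −174a − 11b = −127.
Solving gives a = 0.72155, b = 0.13182.
Gradient magnitude |∇z| = √(a² + b²) = √(0.52064 + 0.01738) = 0.73349.
True dip = arctan(0.73349) = 36.3°, dipping toward W (azimuth ≈ 260°).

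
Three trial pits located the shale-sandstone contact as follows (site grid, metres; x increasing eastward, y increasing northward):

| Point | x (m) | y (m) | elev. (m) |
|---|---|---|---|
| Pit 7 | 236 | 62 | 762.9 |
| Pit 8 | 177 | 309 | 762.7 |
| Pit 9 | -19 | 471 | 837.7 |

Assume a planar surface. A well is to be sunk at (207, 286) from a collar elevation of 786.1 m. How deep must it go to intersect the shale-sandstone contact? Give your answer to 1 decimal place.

35.1 m

Let the plane be z = a·x + b·y + c.
Pit 8−Pit 7: −59a + 247b = −0.2;  Pit 9−Pit 7: −255a + 409b = 74.8.
Solving gives a = −0.47762, b = −0.11490.
Then c = 762.9 − a·236 − b·62 = 882.74.
At (207, 286): z_contact = −98.87 − 32.86 + 882.74 = 751.01 m.
Depth below ground = 786.1 − 751.01 = 35.1 m.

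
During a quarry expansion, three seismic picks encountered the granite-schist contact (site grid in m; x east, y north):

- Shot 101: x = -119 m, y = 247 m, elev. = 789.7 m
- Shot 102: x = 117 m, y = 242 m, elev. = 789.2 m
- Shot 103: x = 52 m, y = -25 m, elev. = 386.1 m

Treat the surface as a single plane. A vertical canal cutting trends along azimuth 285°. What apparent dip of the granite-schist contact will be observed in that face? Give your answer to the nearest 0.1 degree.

19.8°

Two edge vectors: Shot 101→Shot 102 = (236, -5, -0.5), Shot 101→Shot 103 = (171, -272, -403.6).
Normal n = (Shot 101→Shot 102) × (Shot 101→Shot 103) = (1882, 95164.1, -63337).
So ∂z/∂x = −n_x/n_z = 0.02971 and ∂z/∂y = −n_y/n_z = 1.50250.
Unit vector along 285° is (sin 285°, cos 285°) = (-0.9659, 0.2588).
Slope in that direction = a·(-0.9659) + b·(0.2588) = 0.36018.
Apparent dip = arctan|0.36018| = 19.8° (true dip is 56.4°, so apparent ≤ true as expected).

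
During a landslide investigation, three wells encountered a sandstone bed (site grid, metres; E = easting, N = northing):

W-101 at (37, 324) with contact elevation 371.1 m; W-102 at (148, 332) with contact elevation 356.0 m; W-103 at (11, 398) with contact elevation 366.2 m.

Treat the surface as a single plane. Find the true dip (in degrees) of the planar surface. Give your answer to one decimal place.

Let the plane be z = a·E + b·N + c.
W-102−W-101: 111a + 8b = −15.1;  W-103−W-101: −26a + 74b = −4.9.
Solving gives a = −0.12802, b = −0.11120.
Gradient magnitude |∇z| = √(a² + b²) = √(0.01639 + 0.01236) = 0.16957.
True dip = arctan(0.16957) = 9.6°, dipping toward NE (azimuth ≈ 049°).

9.6°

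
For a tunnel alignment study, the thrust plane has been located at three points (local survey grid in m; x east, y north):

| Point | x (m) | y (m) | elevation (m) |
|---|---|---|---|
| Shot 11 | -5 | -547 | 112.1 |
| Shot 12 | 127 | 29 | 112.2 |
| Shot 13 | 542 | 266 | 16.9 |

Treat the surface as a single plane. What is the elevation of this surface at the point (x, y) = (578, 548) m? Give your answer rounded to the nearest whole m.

Two edge vectors: Shot 11→Shot 12 = (132, 576, 0.1), Shot 11→Shot 13 = (547, 813, -95.2).
Normal n = (Shot 11→Shot 12) × (Shot 11→Shot 13) = (-54916.5, 12621.1, -207756).
So ∂z/∂x = −n_x/n_z = −0.26433 and ∂z/∂y = −n_y/n_z = 0.06075.
Intercept c from Shot 11: 112.1 − 1.32 + 33.23 = 144.01.
At (578, 548): z = −152.8 + 33.3 + 144.01 = 24.5 m.

25 m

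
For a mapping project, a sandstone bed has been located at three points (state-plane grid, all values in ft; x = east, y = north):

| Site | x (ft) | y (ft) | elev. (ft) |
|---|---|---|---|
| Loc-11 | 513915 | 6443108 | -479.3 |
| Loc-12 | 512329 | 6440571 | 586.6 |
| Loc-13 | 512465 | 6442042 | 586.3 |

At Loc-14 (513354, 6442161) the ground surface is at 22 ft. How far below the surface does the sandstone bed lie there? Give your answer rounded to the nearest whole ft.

128 ft

Let the plane be z = a·x + b·y + c.
Loc-12−Loc-11: −1586a − 2537b = 1065.9;  Loc-13−Loc-11: −1450a − 1066b = 1065.6.
Solving gives a = −0.78832912, b = 0.07268033.
Then c = -479.3 − a·513915 − b·6443108 = −63632.33.
At (513354, 6442161): z_contact = −404691.9 + 468218.4 − 63632.33 = -105.9 ft.
Depth below ground = 22 − (-105.9) = 128 ft.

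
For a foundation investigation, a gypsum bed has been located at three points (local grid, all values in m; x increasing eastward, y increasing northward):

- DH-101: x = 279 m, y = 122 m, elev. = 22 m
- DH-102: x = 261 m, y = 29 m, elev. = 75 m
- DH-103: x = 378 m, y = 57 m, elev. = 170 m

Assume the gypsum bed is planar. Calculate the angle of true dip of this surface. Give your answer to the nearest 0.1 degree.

51.4°

Let the plane be z = a·x + b·y + c.
DH-102−DH-101: −18a − 93b = 53;  DH-103−DH-101: 99a − 65b = 148.
Solving gives a = 0.99441, b = −0.76236.
Gradient magnitude |∇z| = √(a² + b²) = √(0.98885 + 0.58119) = 1.25301.
True dip = arctan(1.25301) = 51.4°, dipping toward NW (azimuth ≈ 307°).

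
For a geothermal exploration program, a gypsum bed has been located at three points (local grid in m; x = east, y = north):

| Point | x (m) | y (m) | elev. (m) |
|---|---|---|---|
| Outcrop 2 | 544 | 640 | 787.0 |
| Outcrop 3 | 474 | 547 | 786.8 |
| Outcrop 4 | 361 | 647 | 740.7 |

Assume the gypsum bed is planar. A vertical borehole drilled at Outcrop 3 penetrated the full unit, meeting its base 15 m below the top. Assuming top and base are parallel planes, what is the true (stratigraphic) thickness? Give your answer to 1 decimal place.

14.3 m

Two edge vectors: Outcrop 2→Outcrop 3 = (-70, -93, -0.2), Outcrop 2→Outcrop 4 = (-183, 7, -46.3).
Normal n = (Outcrop 2→Outcrop 3) × (Outcrop 2→Outcrop 4) = (4307.3, -3204.4, -17509).
So ∂z/∂x = −n_x/n_z = 0.24600 and ∂z/∂y = −n_y/n_z = −0.18301.
|∇z| = √(a²+b²) = 0.30661, so dip δ = arctan(0.30661) = 17.05°.
True thickness = vertical thickness × cos δ = 15 × cos 17.05° = 14.3 m.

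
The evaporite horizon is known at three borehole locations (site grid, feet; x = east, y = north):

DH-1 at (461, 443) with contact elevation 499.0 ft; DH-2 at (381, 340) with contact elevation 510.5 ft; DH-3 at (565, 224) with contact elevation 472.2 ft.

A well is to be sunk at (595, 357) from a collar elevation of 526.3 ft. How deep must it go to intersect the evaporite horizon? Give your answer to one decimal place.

Two edge vectors: DH-1→DH-2 = (-80, -103, 11.5), DH-1→DH-3 = (104, -219, -26.8).
Normal n = (DH-1→DH-2) × (DH-1→DH-3) = (5278.9, -948, 28232).
So ∂z/∂x = −n_x/n_z = −0.18698 and ∂z/∂y = −n_y/n_z = 0.03358.
Intercept c from DH-1: 499 + 86.20 − 14.88 = 570.32.
At (595, 357): z_contact = −111.25 + 11.99 + 570.32 = 471.06 ft.
Depth below ground = 526.3 − 471.06 = 55.2 ft.

55.2 ft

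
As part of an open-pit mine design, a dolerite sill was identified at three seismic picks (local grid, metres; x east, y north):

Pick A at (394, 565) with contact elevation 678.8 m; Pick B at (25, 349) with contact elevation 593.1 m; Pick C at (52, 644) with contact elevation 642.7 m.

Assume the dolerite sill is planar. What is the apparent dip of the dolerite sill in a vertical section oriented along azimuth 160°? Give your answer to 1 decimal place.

5.6°

Two edge vectors: Pick A→Pick B = (-369, -216, -85.7), Pick A→Pick C = (-342, 79, -36.1).
Normal n = (Pick A→Pick B) × (Pick A→Pick C) = (14567.9, 15988.5, -103023).
So ∂z/∂x = −n_x/n_z = 0.14140 and ∂z/∂y = −n_y/n_z = 0.15519.
Unit vector along 160° is (sin 160°, cos 160°) = (0.3420, -0.9397).
Slope in that direction = a·(0.3420) + b·(-0.9397) = −0.09747.
Apparent dip = arctan|0.09747| = 5.6° (true dip is 11.9°, so apparent ≤ true as expected).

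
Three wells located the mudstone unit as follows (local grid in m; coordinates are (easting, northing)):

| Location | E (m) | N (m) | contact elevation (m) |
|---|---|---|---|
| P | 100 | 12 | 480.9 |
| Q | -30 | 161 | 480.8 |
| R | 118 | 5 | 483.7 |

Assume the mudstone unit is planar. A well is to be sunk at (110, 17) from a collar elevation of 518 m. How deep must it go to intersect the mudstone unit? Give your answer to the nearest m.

34 m

Two edge vectors: P→Q = (-130, 149, -0.1), P→R = (18, -7, 2.8).
Normal n = (P→Q) × (P→R) = (416.5, 362.2, -1772).
So ∂z/∂E = −n_x/n_z = 0.23505 and ∂z/∂N = −n_y/n_z = 0.20440.
Intercept c from P: 480.9 − 23.50 − 2.45 = 454.94.
At (110, 17): z_contact = 25.9 + 3.5 + 454.94 = 484.3 m.
Depth below ground = 518 − 484.3 = 34 m.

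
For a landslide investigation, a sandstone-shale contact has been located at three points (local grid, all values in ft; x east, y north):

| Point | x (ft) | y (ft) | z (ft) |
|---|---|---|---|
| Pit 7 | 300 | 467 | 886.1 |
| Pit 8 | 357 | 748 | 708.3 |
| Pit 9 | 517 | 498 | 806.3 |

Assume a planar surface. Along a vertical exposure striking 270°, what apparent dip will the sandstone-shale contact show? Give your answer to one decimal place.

15.9°

Two edge vectors: Pit 7→Pit 8 = (57, 281, -177.8), Pit 7→Pit 9 = (217, 31, -79.8).
Normal n = (Pit 7→Pit 8) × (Pit 7→Pit 9) = (-16912, -34034, -59210).
So ∂z/∂x = −n_x/n_z = −0.28563 and ∂z/∂y = −n_y/n_z = −0.57480.
Unit vector along 270° is (sin 270°, cos 270°) = (-1.0000, -0.0000).
Slope in that direction = a·(-1.0000) + b·(-0.0000) = 0.28563.
Apparent dip = arctan|0.28563| = 15.9° (true dip is 32.7°, so apparent ≤ true as expected).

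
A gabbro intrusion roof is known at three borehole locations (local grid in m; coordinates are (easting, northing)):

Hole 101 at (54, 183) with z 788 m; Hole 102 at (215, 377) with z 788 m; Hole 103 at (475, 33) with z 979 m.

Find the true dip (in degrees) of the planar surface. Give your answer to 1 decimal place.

Two edge vectors: Hole 101→Hole 102 = (161, 194, 0), Hole 101→Hole 103 = (421, -150, 191).
Normal n = (Hole 101→Hole 102) × (Hole 101→Hole 103) = (37054, -30751, -105824).
So ∂z/∂E = −n_x/n_z = 0.35015 and ∂z/∂N = −n_y/n_z = −0.29059.
Gradient magnitude |∇z| = √(a² + b²) = √(0.12260 + 0.08444) = 0.45502.
True dip = arctan(0.45502) = 24.5°, dipping toward NW (azimuth ≈ 310°).

24.5°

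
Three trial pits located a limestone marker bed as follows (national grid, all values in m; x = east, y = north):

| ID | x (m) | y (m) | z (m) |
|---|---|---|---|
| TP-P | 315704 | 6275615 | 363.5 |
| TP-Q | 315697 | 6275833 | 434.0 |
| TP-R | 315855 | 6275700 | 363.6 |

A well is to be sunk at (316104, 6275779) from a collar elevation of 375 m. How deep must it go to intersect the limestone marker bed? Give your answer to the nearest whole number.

Two edge vectors: TP-P→TP-Q = (-7, 218, 70.5), TP-P→TP-R = (151, 85, 0.1).
Normal n = (TP-P→TP-Q) × (TP-P→TP-R) = (-5970.7, 10646.2, -33513).
So ∂z/∂x = −n_x/n_z = −0.17816071 and ∂z/∂y = −n_y/n_z = 0.31767374.
Intercept c from TP-P: 363.5 + 56246.05 − 1993598.08 = −1936988.53.
At (316104, 6275779): z_contact = −56317.3 + 1993650.2 − 1936988.53 = 344.3 m.
Depth below ground = 375 − 344.3 = 31 m.

31 m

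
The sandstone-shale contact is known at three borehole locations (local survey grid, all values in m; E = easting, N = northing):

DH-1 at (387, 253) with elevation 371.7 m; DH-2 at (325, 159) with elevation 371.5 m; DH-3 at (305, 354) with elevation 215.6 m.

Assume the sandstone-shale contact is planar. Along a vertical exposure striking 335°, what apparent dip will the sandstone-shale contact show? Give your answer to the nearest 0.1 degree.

47.0°

Two edge vectors: DH-1→DH-2 = (-62, -94, -0.2), DH-1→DH-3 = (-82, 101, -156.1).
Normal n = (DH-1→DH-2) × (DH-1→DH-3) = (14693.6, -9661.8, -13970).
So ∂z/∂E = −n_x/n_z = 1.05180 and ∂z/∂N = −n_y/n_z = −0.69161.
Unit vector along 335° is (sin 335°, cos 335°) = (-0.4226, 0.9063).
Slope in that direction = a·(-0.4226) + b·(0.9063) = −1.07132.
Apparent dip = arctan|1.07132| = 47.0° (true dip is 51.5°, so apparent ≤ true as expected).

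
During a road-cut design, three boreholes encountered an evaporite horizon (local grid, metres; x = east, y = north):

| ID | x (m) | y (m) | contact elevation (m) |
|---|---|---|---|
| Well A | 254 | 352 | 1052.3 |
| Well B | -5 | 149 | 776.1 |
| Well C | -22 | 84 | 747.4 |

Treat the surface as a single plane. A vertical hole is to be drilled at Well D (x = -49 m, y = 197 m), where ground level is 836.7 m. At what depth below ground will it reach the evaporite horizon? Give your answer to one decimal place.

Let the plane be z = a·x + b·y + c.
Well B−Well A: −259a − 203b = −276.2;  Well C−Well A: −276a − 268b = −304.9.
Solving gives a = 0.90607, b = 0.20457.
Then c = 1052.3 − a·254 − b·352 = 750.15.
At (-49, 197): z_contact = −44.40 + 40.30 + 750.15 = 746.05 m.
Depth below ground = 836.7 − 746.05 = 90.6 m.

90.6 m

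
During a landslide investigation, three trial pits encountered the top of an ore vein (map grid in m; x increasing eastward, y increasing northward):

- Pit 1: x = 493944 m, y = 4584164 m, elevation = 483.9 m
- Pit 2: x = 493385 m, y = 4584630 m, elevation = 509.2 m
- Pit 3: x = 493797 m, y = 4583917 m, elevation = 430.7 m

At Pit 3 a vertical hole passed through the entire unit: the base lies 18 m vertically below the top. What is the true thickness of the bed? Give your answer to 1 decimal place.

17.7 m

Let the plane be z = a·x + b·y + c.
Pit 2−Pit 1: −559a + 466b = 25.3;  Pit 3−Pit 1: −147a − 247b = −53.2.
Solving gives a = 0.08976, b = 0.16196.
|∇z| = √(a²+b²) = 0.18517, so dip δ = arctan(0.18517) = 10.49°.
True thickness = vertical thickness × cos δ = 18 × cos 10.49° = 17.7 m.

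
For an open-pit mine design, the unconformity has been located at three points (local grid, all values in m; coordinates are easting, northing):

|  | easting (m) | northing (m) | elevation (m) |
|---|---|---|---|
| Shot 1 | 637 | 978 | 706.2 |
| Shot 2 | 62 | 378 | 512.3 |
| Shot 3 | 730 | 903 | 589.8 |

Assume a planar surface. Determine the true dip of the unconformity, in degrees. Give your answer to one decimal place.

Two edge vectors: Shot 1→Shot 2 = (-575, -600, -193.9), Shot 1→Shot 3 = (93, -75, -116.4).
Normal n = (Shot 1→Shot 2) × (Shot 1→Shot 3) = (55297.5, -84962.7, 98925).
So ∂z/∂easting = −n_x/n_z = −0.55898 and ∂z/∂northing = −n_y/n_z = 0.85886.
Gradient magnitude |∇z| = √(a² + b²) = √(0.31246 + 0.73764) = 1.02475.
True dip = arctan(1.02475) = 45.7°, dipping toward SSE (azimuth ≈ 147°).

45.7°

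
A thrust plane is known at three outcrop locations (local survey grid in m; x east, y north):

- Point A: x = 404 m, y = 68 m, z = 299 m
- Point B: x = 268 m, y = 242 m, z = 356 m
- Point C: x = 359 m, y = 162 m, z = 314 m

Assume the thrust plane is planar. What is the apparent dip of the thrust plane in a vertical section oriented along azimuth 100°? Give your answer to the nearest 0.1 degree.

27.8°

Let the plane be z = a·x + b·y + c.
Point B−Point A: −136a + 174b = 57;  Point C−Point A: −45a + 94b = 15.
Solving gives a = −0.55470, b = −0.10597.
Unit vector along 100° is (sin 100°, cos 100°) = (0.9848, -0.1736).
Slope in that direction = a·(0.9848) + b·(-0.1736) = −0.52787.
Apparent dip = arctan|0.52787| = 27.8° (true dip is 29.5°, so apparent ≤ true as expected).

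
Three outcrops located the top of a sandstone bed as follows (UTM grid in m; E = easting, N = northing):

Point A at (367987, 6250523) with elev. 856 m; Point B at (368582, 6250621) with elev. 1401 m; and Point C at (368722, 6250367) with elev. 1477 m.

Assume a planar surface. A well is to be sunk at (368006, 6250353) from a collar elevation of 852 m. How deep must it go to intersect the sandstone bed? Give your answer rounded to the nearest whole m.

11 m

Two edge vectors: Point A→Point B = (595, 98, 545), Point A→Point C = (735, -156, 621).
Normal n = (Point A→Point B) × (Point A→Point C) = (145878, 31080, -164850).
So ∂z/∂E = −n_x/n_z = 0.88491356 and ∂z/∂N = −n_y/n_z = 0.18853503.
Intercept c from Point A: 856 − 325636.69 − 1178442.55 = −1503223.24.
At (368006, 6250353): z_contact = 325653.5 + 1178410.5 − 1503223.24 = 840.8 m.
Depth below ground = 852 − 840.8 = 11 m.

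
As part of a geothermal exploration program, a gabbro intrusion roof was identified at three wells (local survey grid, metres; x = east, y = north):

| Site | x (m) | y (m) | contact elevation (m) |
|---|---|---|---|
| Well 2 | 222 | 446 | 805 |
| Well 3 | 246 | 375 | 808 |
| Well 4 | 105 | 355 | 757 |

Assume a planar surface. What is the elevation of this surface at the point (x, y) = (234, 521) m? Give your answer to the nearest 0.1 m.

814.9 m

Two edge vectors: Well 2→Well 3 = (24, -71, 3), Well 2→Well 4 = (-117, -91, -48).
Normal n = (Well 2→Well 3) × (Well 2→Well 4) = (3681, 801, -10491).
So ∂z/∂x = −n_x/n_z = 0.35087 and ∂z/∂y = −n_y/n_z = 0.07635.
Intercept c from Well 2: 805 − 77.89 − 34.05 = 693.05.
At (234, 521): z = 82.1 + 39.8 + 693.05 = 814.9 m.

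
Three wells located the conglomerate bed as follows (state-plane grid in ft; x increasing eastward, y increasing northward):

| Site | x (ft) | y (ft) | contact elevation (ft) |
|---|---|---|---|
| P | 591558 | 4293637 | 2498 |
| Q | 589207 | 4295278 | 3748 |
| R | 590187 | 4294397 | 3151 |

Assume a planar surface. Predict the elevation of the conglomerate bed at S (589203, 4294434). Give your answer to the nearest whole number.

Let the plane be z = a·x + b·y + c.
Q−P: −2351a + 1641b = 1250;  R−P: −1371a + 760b = 653.
Solving gives a = −0.26254775, b = 0.38558820.
Then c = 2498 − a·591558 − b·4293637 = −1497765.52.
At (589203, 4294434): z = −154693.9 + 1655883.1 − 1497765.52 = 3423.6 ft.

3424 ft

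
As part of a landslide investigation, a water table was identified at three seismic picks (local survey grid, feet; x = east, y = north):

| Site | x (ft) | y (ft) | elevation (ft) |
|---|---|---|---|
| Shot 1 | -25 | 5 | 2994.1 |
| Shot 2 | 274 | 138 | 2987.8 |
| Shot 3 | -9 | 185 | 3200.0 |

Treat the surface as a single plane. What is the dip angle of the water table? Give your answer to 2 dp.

52.73°

Let the plane be z = a·x + b·y + c.
Shot 2−Shot 1: 299a + 133b = −6.3;  Shot 3−Shot 1: 16a + 180b = 205.9.
Solving gives a = −0.55170, b = 1.19293.
Gradient magnitude |∇z| = √(a² + b²) = √(0.30438 + 1.42308) = 1.31433.
True dip = arctan(1.31433) = 52.73°, dipping toward SSE (azimuth ≈ 155°).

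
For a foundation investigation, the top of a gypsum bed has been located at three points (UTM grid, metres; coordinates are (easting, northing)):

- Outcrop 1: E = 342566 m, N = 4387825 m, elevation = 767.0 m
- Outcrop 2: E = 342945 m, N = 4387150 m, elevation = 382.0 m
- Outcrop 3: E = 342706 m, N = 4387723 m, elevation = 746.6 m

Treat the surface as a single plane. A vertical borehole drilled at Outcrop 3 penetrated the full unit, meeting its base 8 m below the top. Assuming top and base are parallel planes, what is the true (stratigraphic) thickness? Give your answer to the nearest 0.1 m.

Two edge vectors: Outcrop 1→Outcrop 2 = (379, -675, -385), Outcrop 1→Outcrop 3 = (140, -102, -20.4).
Normal n = (Outcrop 1→Outcrop 2) × (Outcrop 1→Outcrop 3) = (-25500, -46168.4, 55842).
So ∂z/∂E = −n_x/n_z = 0.45665 and ∂z/∂N = −n_y/n_z = 0.82677.
|∇z| = √(a²+b²) = 0.94450, so dip δ = arctan(0.94450) = 43.36°.
True thickness = vertical thickness × cos δ = 8 × cos 43.36° = 5.8 m.

5.8 m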